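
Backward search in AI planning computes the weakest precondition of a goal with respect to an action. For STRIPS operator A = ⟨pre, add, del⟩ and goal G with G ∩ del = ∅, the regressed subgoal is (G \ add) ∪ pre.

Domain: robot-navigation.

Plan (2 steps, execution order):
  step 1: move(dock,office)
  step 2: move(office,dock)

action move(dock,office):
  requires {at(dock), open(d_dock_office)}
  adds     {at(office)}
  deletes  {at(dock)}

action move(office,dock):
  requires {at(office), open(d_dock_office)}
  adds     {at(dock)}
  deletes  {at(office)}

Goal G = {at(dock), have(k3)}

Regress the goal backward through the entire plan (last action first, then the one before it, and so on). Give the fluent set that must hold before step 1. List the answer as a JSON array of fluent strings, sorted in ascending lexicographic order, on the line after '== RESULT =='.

Work backward from the goal:
  through step 2 (move(office,dock)): drop {at(dock)}, keep {have(k3)}, require {at(office), open(d_dock_office)}
    → {at(office), have(k3), open(d_dock_office)}
  through step 1 (move(dock,office)): drop {at(office)}, keep {have(k3), open(d_dock_office)}, require {at(dock), open(d_dock_office)}
    → {at(dock), have(k3), open(d_dock_office)}

== RESULT ==
["at(dock)", "have(k3)", "open(d_dock_office)"]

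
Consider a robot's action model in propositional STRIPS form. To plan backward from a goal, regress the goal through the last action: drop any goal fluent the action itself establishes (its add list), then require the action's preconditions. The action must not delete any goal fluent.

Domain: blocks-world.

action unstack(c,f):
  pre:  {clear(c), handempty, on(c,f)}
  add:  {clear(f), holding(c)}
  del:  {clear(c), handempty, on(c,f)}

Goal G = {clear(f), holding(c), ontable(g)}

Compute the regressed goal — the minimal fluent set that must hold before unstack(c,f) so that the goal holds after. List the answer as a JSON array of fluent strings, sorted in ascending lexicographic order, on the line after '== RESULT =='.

Compute (G \ add) ∪ pre:
  G ∩ del = {}  (empty — regression defined)
  G \ add = {clear(f), holding(c), ontable(g)} \ {clear(f), holding(c)} = {ontable(g)}
  ∪ pre   = {ontable(g)} ∪ {clear(c), handempty, on(c,f)}
          = {clear(c), handempty, on(c,f), ontable(g)}

== RESULT ==
["clear(c)", "handempty", "on(c,f)", "ontable(g)"]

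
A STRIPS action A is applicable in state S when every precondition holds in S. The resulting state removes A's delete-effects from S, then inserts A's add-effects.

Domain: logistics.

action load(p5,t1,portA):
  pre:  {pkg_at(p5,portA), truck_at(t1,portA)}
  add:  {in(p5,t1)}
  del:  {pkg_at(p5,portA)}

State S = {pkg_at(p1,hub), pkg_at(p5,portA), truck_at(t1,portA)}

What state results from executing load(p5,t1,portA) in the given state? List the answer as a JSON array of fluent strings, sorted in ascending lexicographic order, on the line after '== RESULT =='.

Progress:
  pre ⊆ S: {pkg_at(p5,portA), truck_at(t1,portA)} ⊆ S  — applicable
  S \ del = {pkg_at(p1,hub), truck_at(t1,portA)}
  ∪ add   = {in(p5,t1), pkg_at(p1,hub), truck_at(t1,portA)}

== RESULT ==
["in(p5,t1)", "pkg_at(p1,hub)", "truck_at(t1,portA)"]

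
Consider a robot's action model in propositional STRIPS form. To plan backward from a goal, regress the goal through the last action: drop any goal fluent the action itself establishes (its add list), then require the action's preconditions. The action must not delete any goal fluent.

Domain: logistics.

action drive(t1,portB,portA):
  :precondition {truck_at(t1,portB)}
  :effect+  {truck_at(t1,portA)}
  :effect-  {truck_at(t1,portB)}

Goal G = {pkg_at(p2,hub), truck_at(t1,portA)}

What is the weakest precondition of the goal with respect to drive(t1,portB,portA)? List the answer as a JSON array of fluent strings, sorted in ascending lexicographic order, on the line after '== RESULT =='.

Regress:
  G ∩ del = {}  (empty — regression defined)
  G \ add = {pkg_at(p2,hub), truck_at(t1,portA)} \ {truck_at(t1,portA)} = {pkg_at(p2,hub)}
  ∪ pre   = {pkg_at(p2,hub)} ∪ {truck_at(t1,portB)}
          = {pkg_at(p2,hub), truck_at(t1,portB)}

== RESULT ==
["pkg_at(p2,hub)", "truck_at(t1,portB)"]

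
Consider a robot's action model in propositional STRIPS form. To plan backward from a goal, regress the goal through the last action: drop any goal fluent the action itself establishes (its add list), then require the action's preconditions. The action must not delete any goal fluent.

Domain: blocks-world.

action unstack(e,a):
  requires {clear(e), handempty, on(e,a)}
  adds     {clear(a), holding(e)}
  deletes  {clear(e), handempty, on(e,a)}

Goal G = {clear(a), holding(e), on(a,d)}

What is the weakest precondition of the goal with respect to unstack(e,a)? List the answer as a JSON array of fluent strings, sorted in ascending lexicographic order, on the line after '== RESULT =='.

Compute (G \ add) ∪ pre:
  G ∩ del = {}  (empty — regression defined)
  G \ add = {clear(a), holding(e), on(a,d)} \ {clear(a), holding(e)} = {on(a,d)}
  ∪ pre   = {on(a,d)} ∪ {clear(e), handempty, on(e,a)}
          = {clear(e), handempty, on(a,d), on(e,a)}

== RESULT ==
["clear(e)", "handempty", "on(a,d)", "on(e,a)"]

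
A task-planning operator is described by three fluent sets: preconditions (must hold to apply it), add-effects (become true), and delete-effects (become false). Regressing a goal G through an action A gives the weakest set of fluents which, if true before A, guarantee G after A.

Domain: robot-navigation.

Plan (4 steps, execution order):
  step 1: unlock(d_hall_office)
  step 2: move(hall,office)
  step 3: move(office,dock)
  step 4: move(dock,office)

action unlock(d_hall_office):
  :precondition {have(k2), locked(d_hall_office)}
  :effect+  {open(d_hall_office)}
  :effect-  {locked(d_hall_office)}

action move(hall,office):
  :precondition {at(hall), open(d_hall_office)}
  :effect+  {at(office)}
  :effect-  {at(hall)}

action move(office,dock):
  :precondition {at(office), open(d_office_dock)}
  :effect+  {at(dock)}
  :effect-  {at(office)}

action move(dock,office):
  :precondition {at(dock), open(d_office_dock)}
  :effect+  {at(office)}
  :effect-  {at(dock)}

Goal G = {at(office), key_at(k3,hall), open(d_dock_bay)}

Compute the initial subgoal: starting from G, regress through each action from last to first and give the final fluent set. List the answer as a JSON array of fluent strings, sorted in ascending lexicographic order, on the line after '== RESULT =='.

Work backward from the goal:
  through step 4 (move(dock,office)): drop {at(office)}, keep {key_at(k3,hall), open(d_dock_bay)}, require {at(dock), open(d_office_dock)}
    → {at(dock), key_at(k3,hall), open(d_dock_bay), open(d_office_dock)}
  through step 3 (move(office,dock)): drop {at(dock)}, keep {key_at(k3,hall), open(d_dock_bay), open(d_office_dock)}, require {at(office), open(d_office_dock)}
    → {at(office), key_at(k3,hall), open(d_dock_bay), open(d_office_dock)}
  through step 2 (move(hall,office)): drop {at(office)}, keep {key_at(k3,hall), open(d_dock_bay), open(d_office_dock)}, require {at(hall), open(d_hall_office)}
    → {at(hall), key_at(k3,hall), open(d_dock_bay), open(d_hall_office), open(d_office_dock)}
  through step 1 (unlock(d_hall_office)): drop {open(d_hall_office)}, keep {at(hall), key_at(k3,hall), open(d_dock_bay), open(d_office_dock)}, require {have(k2), locked(d_hall_office)}
    → {at(hall), have(k2), key_at(k3,hall), locked(d_hall_office), open(d_dock_bay), open(d_office_dock)}

== RESULT ==
["at(hall)", "have(k2)", "key_at(k3,hall)", "locked(d_hall_office)", "open(d_dock_bay)", "open(d_office_dock)"]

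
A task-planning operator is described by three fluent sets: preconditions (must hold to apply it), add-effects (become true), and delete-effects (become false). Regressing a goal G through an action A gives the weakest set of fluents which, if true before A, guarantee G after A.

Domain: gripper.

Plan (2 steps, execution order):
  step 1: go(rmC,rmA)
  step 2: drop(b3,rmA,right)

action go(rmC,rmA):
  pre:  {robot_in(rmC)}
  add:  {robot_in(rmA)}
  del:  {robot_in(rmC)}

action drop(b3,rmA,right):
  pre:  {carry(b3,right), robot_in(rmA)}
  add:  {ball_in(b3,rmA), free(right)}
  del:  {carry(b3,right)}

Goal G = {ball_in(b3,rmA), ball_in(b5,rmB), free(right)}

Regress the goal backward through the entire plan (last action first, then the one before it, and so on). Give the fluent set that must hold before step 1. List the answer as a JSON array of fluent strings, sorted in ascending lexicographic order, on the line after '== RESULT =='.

Work backward from the goal:
  through step 2 (drop(b3,rmA,right)): drop {ball_in(b3,rmA), free(right)}, keep {ball_in(b5,rmB)}, require {carry(b3,right), robot_in(rmA)}
    → {ball_in(b5,rmB), carry(b3,right), robot_in(rmA)}
  through step 1 (go(rmC,rmA)): drop {robot_in(rmA)}, keep {ball_in(b5,rmB), carry(b3,right)}, require {robot_in(rmC)}
    → {ball_in(b5,rmB), carry(b3,right), robot_in(rmC)}

== RESULT ==
["ball_in(b5,rmB)", "carry(b3,right)", "robot_in(rmC)"]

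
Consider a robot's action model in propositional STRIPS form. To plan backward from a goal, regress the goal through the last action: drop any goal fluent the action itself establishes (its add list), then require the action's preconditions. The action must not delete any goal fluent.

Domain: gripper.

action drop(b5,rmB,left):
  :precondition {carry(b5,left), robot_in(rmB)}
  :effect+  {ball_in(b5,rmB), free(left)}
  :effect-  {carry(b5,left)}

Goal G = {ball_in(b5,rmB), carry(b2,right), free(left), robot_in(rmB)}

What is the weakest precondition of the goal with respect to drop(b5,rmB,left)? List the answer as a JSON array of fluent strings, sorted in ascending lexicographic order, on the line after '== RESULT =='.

Regress:
  G ∩ del = {}  (empty — regression defined)
  G \ add = {ball_in(b5,rmB), carry(b2,right), free(left), robot_in(rmB)} \ {ball_in(b5,rmB), free(left)} = {carry(b2,right), robot_in(rmB)}
  ∪ pre   = {carry(b2,right), robot_in(rmB)} ∪ {carry(b5,left), robot_in(rmB)}
          = {carry(b2,right), carry(b5,left), robot_in(rmB)}

== RESULT ==
["carry(b2,right)", "carry(b5,left)", "robot_in(rmB)"]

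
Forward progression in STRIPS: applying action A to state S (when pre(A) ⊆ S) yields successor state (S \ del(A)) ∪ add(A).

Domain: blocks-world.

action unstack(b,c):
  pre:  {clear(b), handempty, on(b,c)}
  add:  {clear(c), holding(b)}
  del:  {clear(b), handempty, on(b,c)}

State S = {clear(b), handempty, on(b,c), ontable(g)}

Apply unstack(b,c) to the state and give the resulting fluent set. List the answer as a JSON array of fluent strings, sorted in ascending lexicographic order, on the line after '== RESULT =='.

Compute (S \ del) ∪ add:
  pre ⊆ S: {clear(b), handempty, on(b,c)} ⊆ S  — applicable
  S \ del = {ontable(g)}
  ∪ add   = {clear(c), holding(b), ontable(g)}

== RESULT ==
["clear(c)", "holding(b)", "ontable(g)"]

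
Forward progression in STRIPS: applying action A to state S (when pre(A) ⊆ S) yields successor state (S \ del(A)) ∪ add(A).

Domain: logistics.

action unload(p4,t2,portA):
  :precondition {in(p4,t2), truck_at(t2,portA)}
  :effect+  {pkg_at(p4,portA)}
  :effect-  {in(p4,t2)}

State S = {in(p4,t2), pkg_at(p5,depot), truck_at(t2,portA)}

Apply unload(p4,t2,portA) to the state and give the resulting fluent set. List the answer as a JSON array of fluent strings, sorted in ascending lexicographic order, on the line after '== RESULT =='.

Progress:
  pre ⊆ S: {in(p4,t2), truck_at(t2,portA)} ⊆ S  — applicable
  S \ del = {pkg_at(p5,depot), truck_at(t2,portA)}
  ∪ add   = {pkg_at(p4,portA), pkg_at(p5,depot), truck_at(t2,portA)}

== RESULT ==
["pkg_at(p4,portA)", "pkg_at(p5,depot)", "truck_at(t2,portA)"]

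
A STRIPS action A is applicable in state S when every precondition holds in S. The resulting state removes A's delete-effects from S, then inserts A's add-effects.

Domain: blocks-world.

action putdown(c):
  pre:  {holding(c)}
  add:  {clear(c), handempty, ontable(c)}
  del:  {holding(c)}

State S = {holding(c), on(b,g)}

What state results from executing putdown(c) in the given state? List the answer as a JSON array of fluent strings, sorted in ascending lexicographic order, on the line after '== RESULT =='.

Compute (S \ del) ∪ add:
  pre ⊆ S: {holding(c)} ⊆ S  — applicable
  S \ del = {on(b,g)}
  ∪ add   = {clear(c), handempty, on(b,g), ontable(c)}

== RESULT ==
["clear(c)", "handempty", "on(b,g)", "ontable(c)"]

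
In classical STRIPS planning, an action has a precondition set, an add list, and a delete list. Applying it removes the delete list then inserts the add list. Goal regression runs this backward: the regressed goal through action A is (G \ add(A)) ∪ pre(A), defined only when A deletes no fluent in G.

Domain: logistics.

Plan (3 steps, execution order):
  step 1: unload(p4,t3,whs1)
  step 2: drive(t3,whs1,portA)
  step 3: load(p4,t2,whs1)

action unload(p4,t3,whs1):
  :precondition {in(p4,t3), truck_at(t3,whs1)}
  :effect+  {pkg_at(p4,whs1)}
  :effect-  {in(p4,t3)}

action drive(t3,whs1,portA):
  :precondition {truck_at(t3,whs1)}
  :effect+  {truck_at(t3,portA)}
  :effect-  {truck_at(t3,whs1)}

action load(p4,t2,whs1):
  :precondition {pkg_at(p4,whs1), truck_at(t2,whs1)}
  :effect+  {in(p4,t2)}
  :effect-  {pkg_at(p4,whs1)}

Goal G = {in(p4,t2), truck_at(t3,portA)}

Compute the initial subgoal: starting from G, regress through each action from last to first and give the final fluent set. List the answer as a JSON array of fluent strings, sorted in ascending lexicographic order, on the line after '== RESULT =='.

Regress step by step:
  through step 3 (load(p4,t2,whs1)): drop {in(p4,t2)}, keep {truck_at(t3,portA)}, require {pkg_at(p4,whs1), truck_at(t2,whs1)}
    → {pkg_at(p4,whs1), truck_at(t2,whs1), truck_at(t3,portA)}
  through step 2 (drive(t3,whs1,portA)): drop {truck_at(t3,portA)}, keep {pkg_at(p4,whs1), truck_at(t2,whs1)}, require {truck_at(t3,whs1)}
    → {pkg_at(p4,whs1), truck_at(t2,whs1), truck_at(t3,whs1)}
  through step 1 (unload(p4,t3,whs1)): drop {pkg_at(p4,whs1)}, keep {truck_at(t2,whs1), truck_at(t3,whs1)}, require {in(p4,t3), truck_at(t3,whs1)}
    → {in(p4,t3), truck_at(t2,whs1), truck_at(t3,whs1)}

== RESULT ==
["in(p4,t3)", "truck_at(t2,whs1)", "truck_at(t3,whs1)"]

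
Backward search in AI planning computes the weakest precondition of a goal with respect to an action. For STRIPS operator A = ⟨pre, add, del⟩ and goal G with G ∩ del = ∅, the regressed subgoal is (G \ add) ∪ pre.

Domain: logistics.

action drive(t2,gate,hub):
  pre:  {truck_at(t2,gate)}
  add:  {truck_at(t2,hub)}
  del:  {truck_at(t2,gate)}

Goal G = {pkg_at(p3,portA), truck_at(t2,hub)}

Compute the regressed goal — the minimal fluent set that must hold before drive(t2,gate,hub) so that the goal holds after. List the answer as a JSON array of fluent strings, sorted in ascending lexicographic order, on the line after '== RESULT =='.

Regress:
  G ∩ del = {}  (empty — regression defined)
  G \ add = {pkg_at(p3,portA), truck_at(t2,hub)} \ {truck_at(t2,hub)} = {pkg_at(p3,portA)}
  ∪ pre   = {pkg_at(p3,portA)} ∪ {truck_at(t2,gate)}
          = {pkg_at(p3,portA), truck_at(t2,gate)}

== RESULT ==
["pkg_at(p3,portA)", "truck_at(t2,gate)"]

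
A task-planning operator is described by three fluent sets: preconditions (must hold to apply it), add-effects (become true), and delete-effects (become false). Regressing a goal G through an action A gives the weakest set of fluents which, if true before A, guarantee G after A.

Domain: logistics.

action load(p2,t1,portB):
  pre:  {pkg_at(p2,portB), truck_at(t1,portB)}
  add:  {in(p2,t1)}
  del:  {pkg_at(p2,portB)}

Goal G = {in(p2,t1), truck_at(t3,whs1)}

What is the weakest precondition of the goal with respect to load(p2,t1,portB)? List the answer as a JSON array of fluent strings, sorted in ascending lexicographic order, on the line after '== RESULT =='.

Regress:
  G ∩ del = {}  (empty — regression defined)
  G \ add = {in(p2,t1), truck_at(t3,whs1)} \ {in(p2,t1)} = {truck_at(t3,whs1)}
  ∪ pre   = {truck_at(t3,whs1)} ∪ {pkg_at(p2,portB), truck_at(t1,portB)}
          = {pkg_at(p2,portB), truck_at(t1,portB), truck_at(t3,whs1)}

== RESULT ==
["pkg_at(p2,portB)", "truck_at(t1,portB)", "truck_at(t3,whs1)"]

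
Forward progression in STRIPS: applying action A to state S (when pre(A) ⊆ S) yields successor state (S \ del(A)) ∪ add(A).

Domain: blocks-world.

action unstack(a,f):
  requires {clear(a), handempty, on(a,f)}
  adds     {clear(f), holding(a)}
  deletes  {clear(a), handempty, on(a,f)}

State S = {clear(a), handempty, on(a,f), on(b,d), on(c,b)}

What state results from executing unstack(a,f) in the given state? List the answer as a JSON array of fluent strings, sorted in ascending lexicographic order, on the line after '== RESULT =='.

Progress:
  pre ⊆ S: {clear(a), handempty, on(a,f)} ⊆ S  — applicable
  S \ del = {on(b,d), on(c,b)}
  ∪ add   = {clear(f), holding(a), on(b,d), on(c,b)}

== RESULT ==
["clear(f)", "holding(a)", "on(b,d)", "on(c,b)"]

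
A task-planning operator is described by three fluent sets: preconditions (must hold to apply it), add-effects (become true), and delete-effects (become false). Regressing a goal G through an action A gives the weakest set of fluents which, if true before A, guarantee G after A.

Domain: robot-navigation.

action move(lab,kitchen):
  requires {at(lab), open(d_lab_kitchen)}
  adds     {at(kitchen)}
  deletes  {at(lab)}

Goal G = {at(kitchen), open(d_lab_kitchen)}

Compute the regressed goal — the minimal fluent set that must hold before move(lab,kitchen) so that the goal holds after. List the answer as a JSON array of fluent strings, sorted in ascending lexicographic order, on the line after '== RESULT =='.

Compute (G \ add) ∪ pre:
  G ∩ del = {}  (empty — regression defined)
  G \ add = {at(kitchen), open(d_lab_kitchen)} \ {at(kitchen)} = {open(d_lab_kitchen)}
  ∪ pre   = {open(d_lab_kitchen)} ∪ {at(lab), open(d_lab_kitchen)}
          = {at(lab), open(d_lab_kitchen)}

== RESULT ==
["at(lab)", "open(d_lab_kitchen)"]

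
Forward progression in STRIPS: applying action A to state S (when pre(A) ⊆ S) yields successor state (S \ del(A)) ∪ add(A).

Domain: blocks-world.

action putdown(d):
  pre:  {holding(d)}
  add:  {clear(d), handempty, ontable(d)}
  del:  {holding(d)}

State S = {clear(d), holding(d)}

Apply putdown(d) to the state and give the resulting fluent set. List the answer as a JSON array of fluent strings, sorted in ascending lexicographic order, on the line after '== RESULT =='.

Compute (S \ del) ∪ add:
  pre ⊆ S: {holding(d)} ⊆ S  — applicable
  S \ del = {clear(d)}
  ∪ add   = {clear(d), handempty, ontable(d)}

== RESULT ==
["clear(d)", "handempty", "ontable(d)"]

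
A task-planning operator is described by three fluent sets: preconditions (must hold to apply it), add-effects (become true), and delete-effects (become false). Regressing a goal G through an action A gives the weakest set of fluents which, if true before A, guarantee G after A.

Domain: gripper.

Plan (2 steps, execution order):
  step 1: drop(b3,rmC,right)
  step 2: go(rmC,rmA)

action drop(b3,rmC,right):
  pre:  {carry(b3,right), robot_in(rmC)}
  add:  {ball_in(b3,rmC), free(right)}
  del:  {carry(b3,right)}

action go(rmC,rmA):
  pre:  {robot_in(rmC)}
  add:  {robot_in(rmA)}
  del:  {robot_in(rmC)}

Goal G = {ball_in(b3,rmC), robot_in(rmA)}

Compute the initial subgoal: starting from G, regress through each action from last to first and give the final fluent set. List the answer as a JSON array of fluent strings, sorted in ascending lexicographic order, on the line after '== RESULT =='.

Regress step by step:
  through step 2 (go(rmC,rmA)): drop {robot_in(rmA)}, keep {ball_in(b3,rmC)}, require {robot_in(rmC)}
    → {ball_in(b3,rmC), robot_in(rmC)}
  through step 1 (drop(b3,rmC,right)): drop {ball_in(b3,rmC)}, keep {robot_in(rmC)}, require {carry(b3,right), robot_in(rmC)}
    → {carry(b3,right), robot_in(rmC)}

== RESULT ==
["carry(b3,right)", "robot_in(rmC)"]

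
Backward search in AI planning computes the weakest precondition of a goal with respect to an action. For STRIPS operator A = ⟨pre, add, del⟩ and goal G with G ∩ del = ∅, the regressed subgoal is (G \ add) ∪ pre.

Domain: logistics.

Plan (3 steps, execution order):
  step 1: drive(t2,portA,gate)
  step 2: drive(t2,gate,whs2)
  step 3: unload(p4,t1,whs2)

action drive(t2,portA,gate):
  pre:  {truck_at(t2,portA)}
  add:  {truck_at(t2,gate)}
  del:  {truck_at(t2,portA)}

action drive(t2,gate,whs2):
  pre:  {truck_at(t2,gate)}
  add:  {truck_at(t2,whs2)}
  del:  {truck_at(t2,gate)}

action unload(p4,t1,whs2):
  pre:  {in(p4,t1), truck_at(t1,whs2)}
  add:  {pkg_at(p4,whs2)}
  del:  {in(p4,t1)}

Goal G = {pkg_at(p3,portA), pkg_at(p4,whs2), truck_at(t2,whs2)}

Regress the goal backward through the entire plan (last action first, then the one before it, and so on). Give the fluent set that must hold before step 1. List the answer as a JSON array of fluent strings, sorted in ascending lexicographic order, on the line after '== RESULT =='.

Regress step by step:
  through step 3 (unload(p4,t1,whs2)): drop {pkg_at(p4,whs2)}, keep {pkg_at(p3,portA), truck_at(t2,whs2)}, require {in(p4,t1), truck_at(t1,whs2)}
    → {in(p4,t1), pkg_at(p3,portA), truck_at(t1,whs2), truck_at(t2,whs2)}
  through step 2 (drive(t2,gate,whs2)): drop {truck_at(t2,whs2)}, keep {in(p4,t1), pkg_at(p3,portA), truck_at(t1,whs2)}, require {truck_at(t2,gate)}
    → {in(p4,t1), pkg_at(p3,portA), truck_at(t1,whs2), truck_at(t2,gate)}
  through step 1 (drive(t2,portA,gate)): drop {truck_at(t2,gate)}, keep {in(p4,t1), pkg_at(p3,portA), truck_at(t1,whs2)}, require {truck_at(t2,portA)}
    → {in(p4,t1), pkg_at(p3,portA), truck_at(t1,whs2), truck_at(t2,portA)}

== RESULT ==
["in(p4,t1)", "pkg_at(p3,portA)", "truck_at(t1,whs2)", "truck_at(t2,portA)"]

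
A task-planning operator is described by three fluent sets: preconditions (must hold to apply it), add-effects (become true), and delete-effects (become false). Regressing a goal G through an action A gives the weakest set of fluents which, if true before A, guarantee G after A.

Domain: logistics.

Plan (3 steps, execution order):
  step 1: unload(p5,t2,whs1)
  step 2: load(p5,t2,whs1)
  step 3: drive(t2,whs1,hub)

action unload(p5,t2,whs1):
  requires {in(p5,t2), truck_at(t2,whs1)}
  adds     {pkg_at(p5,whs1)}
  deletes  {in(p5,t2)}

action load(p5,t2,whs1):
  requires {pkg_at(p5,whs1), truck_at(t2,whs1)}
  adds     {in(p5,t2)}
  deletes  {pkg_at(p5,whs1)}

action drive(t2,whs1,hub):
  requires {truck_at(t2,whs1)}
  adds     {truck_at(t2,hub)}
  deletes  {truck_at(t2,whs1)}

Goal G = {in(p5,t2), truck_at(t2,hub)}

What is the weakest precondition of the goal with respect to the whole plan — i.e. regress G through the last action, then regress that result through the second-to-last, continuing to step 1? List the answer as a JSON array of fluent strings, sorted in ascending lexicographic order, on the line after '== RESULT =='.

Regress step by step:
  through step 3 (drive(t2,whs1,hub)): drop {truck_at(t2,hub)}, keep {in(p5,t2)}, require {truck_at(t2,whs1)}
    → {in(p5,t2), truck_at(t2,whs1)}
  through step 2 (load(p5,t2,whs1)): drop {in(p5,t2)}, keep {truck_at(t2,whs1)}, require {pkg_at(p5,whs1), truck_at(t2,whs1)}
    → {pkg_at(p5,whs1), truck_at(t2,whs1)}
  through step 1 (unload(p5,t2,whs1)): drop {pkg_at(p5,whs1)}, keep {truck_at(t2,whs1)}, require {in(p5,t2), truck_at(t2,whs1)}
    → {in(p5,t2), truck_at(t2,whs1)}

== RESULT ==
["in(p5,t2)", "truck_at(t2,whs1)"]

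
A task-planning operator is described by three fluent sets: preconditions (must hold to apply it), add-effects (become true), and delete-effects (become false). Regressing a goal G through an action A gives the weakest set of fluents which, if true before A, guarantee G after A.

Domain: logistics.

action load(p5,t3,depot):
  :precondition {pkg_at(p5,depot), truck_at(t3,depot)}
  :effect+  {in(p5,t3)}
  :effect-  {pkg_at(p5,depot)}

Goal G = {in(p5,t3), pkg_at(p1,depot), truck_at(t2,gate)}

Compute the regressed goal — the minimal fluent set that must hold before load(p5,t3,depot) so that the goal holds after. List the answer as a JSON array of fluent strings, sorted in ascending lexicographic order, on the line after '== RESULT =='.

Regress:
  G ∩ del = {}  (empty — regression defined)
  G \ add = {in(p5,t3), pkg_at(p1,depot), truck_at(t2,gate)} \ {in(p5,t3)} = {pkg_at(p1,depot), truck_at(t2,gate)}
  ∪ pre   = {pkg_at(p1,depot), truck_at(t2,gate)} ∪ {pkg_at(p5,depot), truck_at(t3,depot)}
          = {pkg_at(p1,depot), pkg_at(p5,depot), truck_at(t2,gate), truck_at(t3,depot)}

== RESULT ==
["pkg_at(p1,depot)", "pkg_at(p5,depot)", "truck_at(t2,gate)", "truck_at(t3,depot)"]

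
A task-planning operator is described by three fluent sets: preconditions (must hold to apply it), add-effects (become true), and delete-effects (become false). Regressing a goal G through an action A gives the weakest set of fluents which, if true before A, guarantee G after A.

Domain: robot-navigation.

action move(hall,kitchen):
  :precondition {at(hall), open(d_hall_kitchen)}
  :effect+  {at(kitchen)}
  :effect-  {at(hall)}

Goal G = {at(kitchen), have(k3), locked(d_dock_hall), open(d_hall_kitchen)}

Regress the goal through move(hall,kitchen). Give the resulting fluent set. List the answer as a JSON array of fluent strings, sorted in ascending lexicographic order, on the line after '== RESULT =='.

Compute (G \ add) ∪ pre:
  G ∩ del = {}  (empty — regression defined)
  G \ add = {at(kitchen), have(k3), locked(d_dock_hall), open(d_hall_kitchen)} \ {at(kitchen)} = {have(k3), locked(d_dock_hall), open(d_hall_kitchen)}
  ∪ pre   = {have(k3), locked(d_dock_hall), open(d_hall_kitchen)} ∪ {at(hall), open(d_hall_kitchen)}
          = {at(hall), have(k3), locked(d_dock_hall), open(d_hall_kitchen)}

== RESULT ==
["at(hall)", "have(k3)", "locked(d_dock_hall)", "open(d_hall_kitchen)"]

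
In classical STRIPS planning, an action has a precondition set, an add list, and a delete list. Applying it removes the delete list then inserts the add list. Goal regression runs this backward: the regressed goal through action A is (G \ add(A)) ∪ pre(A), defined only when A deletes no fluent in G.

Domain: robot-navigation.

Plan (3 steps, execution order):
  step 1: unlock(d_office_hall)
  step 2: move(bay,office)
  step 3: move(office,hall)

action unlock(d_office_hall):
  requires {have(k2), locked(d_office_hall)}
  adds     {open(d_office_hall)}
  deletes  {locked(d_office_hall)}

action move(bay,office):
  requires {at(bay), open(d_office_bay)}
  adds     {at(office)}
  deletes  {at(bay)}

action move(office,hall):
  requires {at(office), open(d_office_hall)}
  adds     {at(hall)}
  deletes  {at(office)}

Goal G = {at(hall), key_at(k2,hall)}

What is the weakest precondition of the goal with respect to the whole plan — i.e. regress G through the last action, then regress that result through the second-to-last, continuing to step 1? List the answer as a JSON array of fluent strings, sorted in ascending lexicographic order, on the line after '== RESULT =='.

Regress step by step:
  through step 3 (move(office,hall)): drop {at(hall)}, keep {key_at(k2,hall)}, require {at(office), open(d_office_hall)}
    → {at(office), key_at(k2,hall), open(d_office_hall)}
  through step 2 (move(bay,office)): drop {at(office)}, keep {key_at(k2,hall), open(d_office_hall)}, require {at(bay), open(d_office_bay)}
    → {at(bay), key_at(k2,hall), open(d_office_bay), open(d_office_hall)}
  through step 1 (unlock(d_office_hall)): drop {open(d_office_hall)}, keep {at(bay), key_at(k2,hall), open(d_office_bay)}, require {have(k2), locked(d_office_hall)}
    → {at(bay), have(k2), key_at(k2,hall), locked(d_office_hall), open(d_office_bay)}

== RESULT ==
["at(bay)", "have(k2)", "key_at(k2,hall)", "locked(d_office_hall)", "open(d_office_bay)"]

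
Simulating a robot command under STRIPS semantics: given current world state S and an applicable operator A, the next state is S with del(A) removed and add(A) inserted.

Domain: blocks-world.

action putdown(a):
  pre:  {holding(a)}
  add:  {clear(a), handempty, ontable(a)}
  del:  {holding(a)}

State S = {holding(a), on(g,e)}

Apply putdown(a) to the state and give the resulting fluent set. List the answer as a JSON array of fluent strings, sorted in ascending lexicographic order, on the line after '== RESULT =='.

Compute (S \ del) ∪ add:
  pre ⊆ S: {holding(a)} ⊆ S  — applicable
  S \ del = {on(g,e)}
  ∪ add   = {clear(a), handempty, on(g,e), ontable(a)}

== RESULT ==
["clear(a)", "handempty", "on(g,e)", "ontable(a)"]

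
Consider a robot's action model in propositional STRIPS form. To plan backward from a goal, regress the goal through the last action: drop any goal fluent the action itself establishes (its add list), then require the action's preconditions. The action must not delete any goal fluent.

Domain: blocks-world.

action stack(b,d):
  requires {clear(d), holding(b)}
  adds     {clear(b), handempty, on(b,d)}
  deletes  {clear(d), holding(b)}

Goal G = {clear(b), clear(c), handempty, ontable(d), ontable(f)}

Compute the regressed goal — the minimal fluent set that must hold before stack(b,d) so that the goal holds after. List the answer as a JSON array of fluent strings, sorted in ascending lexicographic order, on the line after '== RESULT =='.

Regress:
  G ∩ del = {}  (empty — regression defined)
  G \ add = {clear(b), clear(c), handempty, ontable(d), ontable(f)} \ {clear(b), handempty, on(b,d)} = {clear(c), ontable(d), ontable(f)}
  ∪ pre   = {clear(c), ontable(d), ontable(f)} ∪ {clear(d), holding(b)}
          = {clear(c), clear(d), holding(b), ontable(d), ontable(f)}

== RESULT ==
["clear(c)", "clear(d)", "holding(b)", "ontable(d)", "ontable(f)"]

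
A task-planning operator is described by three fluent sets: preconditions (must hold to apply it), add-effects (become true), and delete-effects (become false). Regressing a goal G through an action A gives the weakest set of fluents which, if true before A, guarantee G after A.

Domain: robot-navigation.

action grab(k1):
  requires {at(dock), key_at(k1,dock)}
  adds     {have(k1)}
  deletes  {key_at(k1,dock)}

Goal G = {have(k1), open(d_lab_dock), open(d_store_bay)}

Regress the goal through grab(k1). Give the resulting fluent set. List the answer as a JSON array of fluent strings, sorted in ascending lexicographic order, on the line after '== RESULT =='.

Compute (G \ add) ∪ pre:
  G ∩ del = {}  (empty — regression defined)
  G \ add = {have(k1), open(d_lab_dock), open(d_store_bay)} \ {have(k1)} = {open(d_lab_dock), open(d_store_bay)}
  ∪ pre   = {open(d_lab_dock), open(d_store_bay)} ∪ {at(dock), key_at(k1,dock)}
          = {at(dock), key_at(k1,dock), open(d_lab_dock), open(d_store_bay)}

== RESULT ==
["at(dock)", "key_at(k1,dock)", "open(d_lab_dock)", "open(d_store_bay)"]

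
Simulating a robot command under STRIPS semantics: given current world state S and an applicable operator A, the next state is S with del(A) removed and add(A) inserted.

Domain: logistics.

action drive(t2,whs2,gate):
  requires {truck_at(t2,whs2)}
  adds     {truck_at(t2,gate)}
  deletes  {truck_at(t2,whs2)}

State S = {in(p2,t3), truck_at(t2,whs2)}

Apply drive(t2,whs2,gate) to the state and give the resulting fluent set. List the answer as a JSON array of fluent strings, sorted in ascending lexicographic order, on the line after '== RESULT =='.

Progress:
  pre ⊆ S: {truck_at(t2,whs2)} ⊆ S  — applicable
  S \ del = {in(p2,t3)}
  ∪ add   = {in(p2,t3), truck_at(t2,gate)}

== RESULT ==
["in(p2,t3)", "truck_at(t2,gate)"]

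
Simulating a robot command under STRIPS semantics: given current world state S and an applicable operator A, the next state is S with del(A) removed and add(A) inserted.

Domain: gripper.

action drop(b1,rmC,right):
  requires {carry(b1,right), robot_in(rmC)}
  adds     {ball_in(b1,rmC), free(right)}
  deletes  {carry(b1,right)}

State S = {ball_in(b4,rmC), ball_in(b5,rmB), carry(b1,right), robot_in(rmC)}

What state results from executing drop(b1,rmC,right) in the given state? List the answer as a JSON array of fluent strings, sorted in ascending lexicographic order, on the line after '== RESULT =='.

Progress:
  pre ⊆ S: {carry(b1,right), robot_in(rmC)} ⊆ S  — applicable
  S \ del = {ball_in(b4,rmC), ball_in(b5,rmB), robot_in(rmC)}
  ∪ add   = {ball_in(b1,rmC), ball_in(b4,rmC), ball_in(b5,rmB), free(right), robot_in(rmC)}

== RESULT ==
["ball_in(b1,rmC)", "ball_in(b4,rmC)", "ball_in(b5,rmB)", "free(right)", "robot_in(rmC)"]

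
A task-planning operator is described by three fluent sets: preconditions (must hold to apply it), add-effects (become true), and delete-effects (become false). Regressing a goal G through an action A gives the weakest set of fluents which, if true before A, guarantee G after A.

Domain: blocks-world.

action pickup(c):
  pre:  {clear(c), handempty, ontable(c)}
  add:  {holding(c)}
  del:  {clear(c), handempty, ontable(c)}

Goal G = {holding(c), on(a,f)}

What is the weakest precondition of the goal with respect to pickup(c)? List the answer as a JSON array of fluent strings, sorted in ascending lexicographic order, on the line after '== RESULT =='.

Regress:
  G ∩ del = {}  (empty — regression defined)
  G \ add = {holding(c), on(a,f)} \ {holding(c)} = {on(a,f)}
  ∪ pre   = {on(a,f)} ∪ {clear(c), handempty, ontable(c)}
          = {clear(c), handempty, on(a,f), ontable(c)}

== RESULT ==
["clear(c)", "handempty", "on(a,f)", "ontable(c)"]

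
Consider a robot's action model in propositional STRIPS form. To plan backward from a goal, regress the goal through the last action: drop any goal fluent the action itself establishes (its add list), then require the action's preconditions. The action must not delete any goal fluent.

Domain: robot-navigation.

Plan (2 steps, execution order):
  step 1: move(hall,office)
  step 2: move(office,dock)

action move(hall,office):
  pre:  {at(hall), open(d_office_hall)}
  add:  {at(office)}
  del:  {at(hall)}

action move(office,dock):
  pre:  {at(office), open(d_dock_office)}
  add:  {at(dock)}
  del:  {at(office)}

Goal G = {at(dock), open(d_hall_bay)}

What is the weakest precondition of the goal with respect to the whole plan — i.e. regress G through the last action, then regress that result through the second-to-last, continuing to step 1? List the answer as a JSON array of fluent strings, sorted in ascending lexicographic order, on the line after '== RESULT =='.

Work backward from the goal:
  through step 2 (move(office,dock)): drop {at(dock)}, keep {open(d_hall_bay)}, require {at(office), open(d_dock_office)}
    → {at(office), open(d_dock_office), open(d_hall_bay)}
  through step 1 (move(hall,office)): drop {at(office)}, keep {open(d_dock_office), open(d_hall_bay)}, require {at(hall), open(d_office_hall)}
    → {at(hall), open(d_dock_office), open(d_hall_bay), open(d_office_hall)}

== RESULT ==
["at(hall)", "open(d_dock_office)", "open(d_hall_bay)", "open(d_office_hall)"]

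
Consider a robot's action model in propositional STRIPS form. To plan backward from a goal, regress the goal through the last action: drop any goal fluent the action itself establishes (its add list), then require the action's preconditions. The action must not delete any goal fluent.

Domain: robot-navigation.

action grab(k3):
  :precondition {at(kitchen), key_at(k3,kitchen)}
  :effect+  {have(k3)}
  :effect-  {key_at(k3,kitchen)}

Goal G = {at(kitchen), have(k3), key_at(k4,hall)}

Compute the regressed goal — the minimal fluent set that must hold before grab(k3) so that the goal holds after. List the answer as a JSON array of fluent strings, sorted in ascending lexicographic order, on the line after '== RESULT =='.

Compute (G \ add) ∪ pre:
  G ∩ del = {}  (empty — regression defined)
  G \ add = {at(kitchen), have(k3), key_at(k4,hall)} \ {have(k3)} = {at(kitchen), key_at(k4,hall)}
  ∪ pre   = {at(kitchen), key_at(k4,hall)} ∪ {at(kitchen), key_at(k3,kitchen)}
          = {at(kitchen), key_at(k3,kitchen), key_at(k4,hall)}

== RESULT ==
["at(kitchen)", "key_at(k3,kitchen)", "key_at(k4,hall)"]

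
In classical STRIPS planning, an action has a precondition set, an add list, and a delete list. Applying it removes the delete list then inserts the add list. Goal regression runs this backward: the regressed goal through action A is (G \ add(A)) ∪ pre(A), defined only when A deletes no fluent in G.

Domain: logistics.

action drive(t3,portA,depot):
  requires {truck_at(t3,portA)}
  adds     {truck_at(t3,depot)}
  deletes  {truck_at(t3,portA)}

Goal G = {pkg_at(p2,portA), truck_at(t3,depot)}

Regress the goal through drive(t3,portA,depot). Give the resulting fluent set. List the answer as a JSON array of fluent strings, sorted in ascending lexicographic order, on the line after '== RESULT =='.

Compute (G \ add) ∪ pre:
  G ∩ del = {}  (empty — regression defined)
  G \ add = {pkg_at(p2,portA), truck_at(t3,depot)} \ {truck_at(t3,depot)} = {pkg_at(p2,portA)}
  ∪ pre   = {pkg_at(p2,portA)} ∪ {truck_at(t3,portA)}
          = {pkg_at(p2,portA), truck_at(t3,portA)}

== RESULT ==
["pkg_at(p2,portA)", "truck_at(t3,portA)"]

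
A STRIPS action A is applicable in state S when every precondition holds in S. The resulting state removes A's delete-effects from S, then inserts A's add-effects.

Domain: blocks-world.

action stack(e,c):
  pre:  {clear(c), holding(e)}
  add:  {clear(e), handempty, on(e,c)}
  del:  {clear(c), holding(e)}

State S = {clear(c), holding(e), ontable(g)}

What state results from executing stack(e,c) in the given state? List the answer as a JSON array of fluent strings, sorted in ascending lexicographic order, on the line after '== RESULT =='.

Progress:
  pre ⊆ S: {clear(c), holding(e)} ⊆ S  — applicable
  S \ del = {ontable(g)}
  ∪ add   = {clear(e), handempty, on(e,c), ontable(g)}

== RESULT ==
["clear(e)", "handempty", "on(e,c)", "ontable(g)"]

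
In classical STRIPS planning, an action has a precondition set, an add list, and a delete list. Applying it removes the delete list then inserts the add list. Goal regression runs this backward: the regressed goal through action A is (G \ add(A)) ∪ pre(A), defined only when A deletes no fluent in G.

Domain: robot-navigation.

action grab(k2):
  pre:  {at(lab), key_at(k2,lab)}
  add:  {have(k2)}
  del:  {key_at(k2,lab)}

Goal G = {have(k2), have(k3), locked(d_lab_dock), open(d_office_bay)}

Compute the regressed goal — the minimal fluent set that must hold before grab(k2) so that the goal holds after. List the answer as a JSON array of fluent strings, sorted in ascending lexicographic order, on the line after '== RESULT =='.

Compute (G \ add) ∪ pre:
  G ∩ del = {}  (empty — regression defined)
  G \ add = {have(k2), have(k3), locked(d_lab_dock), open(d_office_bay)} \ {have(k2)} = {have(k3), locked(d_lab_dock), open(d_office_bay)}
  ∪ pre   = {have(k3), locked(d_lab_dock), open(d_office_bay)} ∪ {at(lab), key_at(k2,lab)}
          = {at(lab), have(k3), key_at(k2,lab), locked(d_lab_dock), open(d_office_bay)}

== RESULT ==
["at(lab)", "have(k3)", "key_at(k2,lab)", "locked(d_lab_dock)", "open(d_office_bay)"]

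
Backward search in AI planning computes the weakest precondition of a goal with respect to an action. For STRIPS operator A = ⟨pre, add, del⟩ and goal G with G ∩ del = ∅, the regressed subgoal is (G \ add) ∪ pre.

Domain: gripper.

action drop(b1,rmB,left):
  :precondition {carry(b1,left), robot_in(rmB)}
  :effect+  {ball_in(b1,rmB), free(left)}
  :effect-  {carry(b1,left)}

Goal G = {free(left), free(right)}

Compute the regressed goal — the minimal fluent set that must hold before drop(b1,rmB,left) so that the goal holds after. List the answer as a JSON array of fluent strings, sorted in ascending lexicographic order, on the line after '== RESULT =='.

Compute (G \ add) ∪ pre:
  G ∩ del = {}  (empty — regression defined)
  G \ add = {free(left), free(right)} \ {ball_in(b1,rmB), free(left)} = {free(right)}
  ∪ pre   = {free(right)} ∪ {carry(b1,left), robot_in(rmB)}
          = {carry(b1,left), free(right), robot_in(rmB)}

== RESULT ==
["carry(b1,left)", "free(right)", "robot_in(rmB)"]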